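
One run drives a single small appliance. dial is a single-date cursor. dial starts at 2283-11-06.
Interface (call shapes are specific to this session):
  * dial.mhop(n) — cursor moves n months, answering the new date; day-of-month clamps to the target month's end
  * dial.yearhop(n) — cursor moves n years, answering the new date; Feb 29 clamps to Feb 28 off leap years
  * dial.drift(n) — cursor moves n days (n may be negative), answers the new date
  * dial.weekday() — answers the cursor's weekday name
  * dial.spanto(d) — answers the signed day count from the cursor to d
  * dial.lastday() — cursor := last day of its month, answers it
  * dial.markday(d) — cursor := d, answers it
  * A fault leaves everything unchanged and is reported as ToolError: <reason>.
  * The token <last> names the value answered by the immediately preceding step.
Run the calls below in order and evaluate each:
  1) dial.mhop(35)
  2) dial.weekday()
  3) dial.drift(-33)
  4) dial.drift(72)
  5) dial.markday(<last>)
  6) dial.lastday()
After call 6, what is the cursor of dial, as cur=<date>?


Answer: cur=2286-11-30

Derivation:
Do: dial.mhop[n→35]
See: 2286-10-06
Do: dial.weekday[]
See: Wednesday
Do: dial.drift[n→-33]
See: 2286-09-03
Do: dial.drift[n→72]
See: 2286-11-14
Do: dial.markday[d→<last>]
See: 2286-11-14
Do: dial.lastday[]
See: 2286-11-30


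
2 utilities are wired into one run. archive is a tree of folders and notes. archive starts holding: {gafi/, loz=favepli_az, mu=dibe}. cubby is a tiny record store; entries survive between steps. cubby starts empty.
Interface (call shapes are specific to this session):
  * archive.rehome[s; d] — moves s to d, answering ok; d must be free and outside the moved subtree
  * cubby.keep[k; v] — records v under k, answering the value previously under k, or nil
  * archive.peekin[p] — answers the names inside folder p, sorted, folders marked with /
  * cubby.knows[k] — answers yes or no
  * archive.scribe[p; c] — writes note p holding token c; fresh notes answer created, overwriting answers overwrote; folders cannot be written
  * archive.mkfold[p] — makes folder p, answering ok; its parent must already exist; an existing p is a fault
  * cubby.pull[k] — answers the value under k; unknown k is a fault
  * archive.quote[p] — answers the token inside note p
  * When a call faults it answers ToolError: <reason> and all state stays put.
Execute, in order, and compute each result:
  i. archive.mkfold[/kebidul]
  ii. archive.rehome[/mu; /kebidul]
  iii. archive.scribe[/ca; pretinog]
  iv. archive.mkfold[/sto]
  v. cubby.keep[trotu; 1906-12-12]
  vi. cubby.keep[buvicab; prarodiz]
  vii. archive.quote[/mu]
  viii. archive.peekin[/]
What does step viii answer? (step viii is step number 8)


Answer: [ca, gafi/, kebidul/, loz, mu, sto/]

Derivation:
% archive.mkfold p=/kebidul
[out] ok
% archive.rehome s=/mu d=/kebidul
[out] ToolError: exists
% archive.scribe p=/ca c=pretinog
[out] created
% archive.mkfold p=/sto
[out] ok
% cubby.keep k=trotu v=1906-12-12
[out] nil
% cubby.keep k=buvicab v=prarodiz
[out] nil
% archive.quote p=/mu
[out] dibe
% archive.peekin p=/
[out] [ca, gafi/, kebidul/, loz, mu, sto/]


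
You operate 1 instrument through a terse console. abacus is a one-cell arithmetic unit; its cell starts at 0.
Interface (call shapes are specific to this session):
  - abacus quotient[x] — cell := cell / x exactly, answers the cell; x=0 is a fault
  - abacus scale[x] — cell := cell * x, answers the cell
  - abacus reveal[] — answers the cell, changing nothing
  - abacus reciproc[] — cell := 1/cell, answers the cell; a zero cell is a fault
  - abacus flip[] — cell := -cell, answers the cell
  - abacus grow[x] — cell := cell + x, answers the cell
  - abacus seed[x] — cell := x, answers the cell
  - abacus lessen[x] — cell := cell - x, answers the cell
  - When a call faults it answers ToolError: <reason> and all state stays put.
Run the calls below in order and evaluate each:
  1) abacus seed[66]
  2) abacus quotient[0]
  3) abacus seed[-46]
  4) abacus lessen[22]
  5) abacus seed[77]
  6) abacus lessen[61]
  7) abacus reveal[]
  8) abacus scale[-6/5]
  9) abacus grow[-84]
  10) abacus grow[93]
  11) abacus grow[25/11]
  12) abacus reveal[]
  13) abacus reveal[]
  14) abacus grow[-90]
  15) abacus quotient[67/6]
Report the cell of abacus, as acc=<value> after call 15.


Answer: acc=-32316/3685

Derivation:
Act: abacus seed[x→66]
Obs: 66
Act: abacus quotient[x→0]
Obs: ToolError: division by zero
Act: abacus seed[x→-46]
Obs: -46
Act: abacus lessen[x→22]
Obs: -68
Act: abacus seed[x→77]
Obs: 77
Act: abacus lessen[x→61]
Obs: 16
Act: abacus reveal[]
Obs: 16
Act: abacus scale[x→-6/5]
Obs: -96/5
Act: abacus grow[x→-84]
Obs: -516/5
Act: abacus grow[x→93]
Obs: -51/5
Act: abacus grow[x→25/11]
Obs: -436/55
Act: abacus reveal[]
Obs: -436/55
Act: abacus reveal[]
Obs: -436/55
Act: abacus grow[x→-90]
Obs: -5386/55
Act: abacus quotient[x→67/6]
Obs: -32316/3685


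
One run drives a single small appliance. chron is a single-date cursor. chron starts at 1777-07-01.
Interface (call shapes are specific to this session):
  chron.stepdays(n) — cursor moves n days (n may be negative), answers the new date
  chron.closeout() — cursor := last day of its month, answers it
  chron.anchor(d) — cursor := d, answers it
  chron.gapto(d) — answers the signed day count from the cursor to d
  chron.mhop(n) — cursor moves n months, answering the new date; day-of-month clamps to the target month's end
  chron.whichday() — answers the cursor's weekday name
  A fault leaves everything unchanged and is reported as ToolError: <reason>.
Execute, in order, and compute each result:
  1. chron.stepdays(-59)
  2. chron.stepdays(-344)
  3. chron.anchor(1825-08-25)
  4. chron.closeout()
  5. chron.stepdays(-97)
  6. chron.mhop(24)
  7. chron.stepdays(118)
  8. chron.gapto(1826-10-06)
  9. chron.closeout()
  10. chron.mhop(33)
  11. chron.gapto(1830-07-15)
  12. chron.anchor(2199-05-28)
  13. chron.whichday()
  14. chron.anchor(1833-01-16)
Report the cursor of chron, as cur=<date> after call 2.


Answer: cur=1776-05-24

Derivation:
Next I call chron.stepdays on -59, — result: 1777-05-03.
I use chron.stepdays on -344: 1776-05-24.
I invoke chron.anchor on 1825-08-25, and see 1825-08-25.
I try chron.closeout, — result: 1825-08-31.
Then chron.stepdays on -97, — result: 1825-05-26.
Calling chron.mhop on 24, → 1827-05-26.
Invoking chron.stepdays on 118, → 1827-09-21.
Using chron.gapto on 1826-10-06, and observe -350.
I use chron.closeout(), and see 1827-09-30.
I try chron.mhop on 33, → 1830-06-30.
I invoke chron.gapto on 1830-07-15, giving 15.
I use chron.anchor on 2199-05-28, and observe 2199-05-28.
Then chron.whichday(): Tuesday.
I try chron.anchor on 1833-01-16, giving 1833-01-16.


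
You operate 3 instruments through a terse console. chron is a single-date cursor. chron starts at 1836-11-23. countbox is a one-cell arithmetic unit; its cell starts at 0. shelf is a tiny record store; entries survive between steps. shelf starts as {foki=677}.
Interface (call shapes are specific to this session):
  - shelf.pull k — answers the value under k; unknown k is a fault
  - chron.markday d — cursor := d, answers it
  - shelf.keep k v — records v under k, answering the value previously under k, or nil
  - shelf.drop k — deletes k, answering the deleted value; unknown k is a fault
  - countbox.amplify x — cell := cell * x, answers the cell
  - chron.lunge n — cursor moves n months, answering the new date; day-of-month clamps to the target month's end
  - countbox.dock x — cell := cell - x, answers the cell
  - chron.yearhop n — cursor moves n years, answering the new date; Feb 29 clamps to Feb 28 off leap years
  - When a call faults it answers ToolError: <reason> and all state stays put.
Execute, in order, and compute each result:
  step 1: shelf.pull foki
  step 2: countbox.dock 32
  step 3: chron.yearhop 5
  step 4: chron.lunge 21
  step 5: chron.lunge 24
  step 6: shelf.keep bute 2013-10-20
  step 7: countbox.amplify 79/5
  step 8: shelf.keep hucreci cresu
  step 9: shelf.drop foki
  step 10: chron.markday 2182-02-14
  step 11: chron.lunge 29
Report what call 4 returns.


Answer: 1843-08-23

Derivation:
Act: shelf.pull[k: foki]
Obs: 677
Act: countbox.dock[x: 32]
Obs: -32
Act: chron.yearhop[n: 5]
Obs: 1841-11-23
Act: chron.lunge[n: 21]
Obs: 1843-08-23
Act: chron.lunge[n: 24]
Obs: 1845-08-23
Act: shelf.keep[k: bute; v: 2013-10-20]
Obs: nil
Act: countbox.amplify[x: 79/5]
Obs: -2528/5
Act: shelf.keep[k: hucreci; v: cresu]
Obs: nil
Act: shelf.drop[k: foki]
Obs: 677
Act: chron.markday[d: 2182-02-14]
Obs: 2182-02-14
Act: chron.lunge[n: 29]
Obs: 2184-07-14


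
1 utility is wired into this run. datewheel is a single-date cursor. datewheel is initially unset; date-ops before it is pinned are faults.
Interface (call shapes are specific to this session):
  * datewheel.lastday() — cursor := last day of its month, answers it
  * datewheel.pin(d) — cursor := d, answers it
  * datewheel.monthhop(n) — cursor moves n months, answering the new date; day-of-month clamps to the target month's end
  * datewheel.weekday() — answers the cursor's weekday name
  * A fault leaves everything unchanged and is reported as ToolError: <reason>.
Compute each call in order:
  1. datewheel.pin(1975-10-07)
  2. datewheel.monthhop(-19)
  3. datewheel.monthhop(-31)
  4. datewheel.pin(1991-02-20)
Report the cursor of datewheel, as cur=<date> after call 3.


# 1. datewheel.pin(d='1975-10-07') ~> 1975-10-07
# 2. datewheel.monthhop(n='-19') ~> 1974-03-07
# 3. datewheel.monthhop(n='-31') ~> 1971-08-07
# 4. datewheel.pin(d='1991-02-20') ~> 1991-02-20

Answer: cur=1971-08-07


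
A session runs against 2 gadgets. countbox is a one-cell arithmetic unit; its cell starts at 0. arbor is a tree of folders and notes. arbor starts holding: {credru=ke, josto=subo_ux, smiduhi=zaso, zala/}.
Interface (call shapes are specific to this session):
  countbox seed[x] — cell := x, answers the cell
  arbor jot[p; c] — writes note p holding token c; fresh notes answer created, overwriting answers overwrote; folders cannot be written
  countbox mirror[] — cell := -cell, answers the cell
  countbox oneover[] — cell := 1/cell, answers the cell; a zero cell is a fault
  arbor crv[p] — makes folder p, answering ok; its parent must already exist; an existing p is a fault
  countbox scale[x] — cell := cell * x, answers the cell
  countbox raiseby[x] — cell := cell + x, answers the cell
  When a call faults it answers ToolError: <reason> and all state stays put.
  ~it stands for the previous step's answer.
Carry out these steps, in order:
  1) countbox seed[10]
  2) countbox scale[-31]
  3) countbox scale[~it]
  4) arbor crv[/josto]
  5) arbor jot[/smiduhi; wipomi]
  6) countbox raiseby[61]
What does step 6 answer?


==> countbox seed(x=10)
<== 10
==> countbox scale(x=-31)
<== -310
==> countbox scale(x=~it)
<== 96100
==> arbor crv(p=/josto)
<== ToolError: exists
==> arbor jot(p=/smiduhi, c=wipomi)
<== overwrote
==> countbox raiseby(x=61)
<== 96161

Answer: 96161


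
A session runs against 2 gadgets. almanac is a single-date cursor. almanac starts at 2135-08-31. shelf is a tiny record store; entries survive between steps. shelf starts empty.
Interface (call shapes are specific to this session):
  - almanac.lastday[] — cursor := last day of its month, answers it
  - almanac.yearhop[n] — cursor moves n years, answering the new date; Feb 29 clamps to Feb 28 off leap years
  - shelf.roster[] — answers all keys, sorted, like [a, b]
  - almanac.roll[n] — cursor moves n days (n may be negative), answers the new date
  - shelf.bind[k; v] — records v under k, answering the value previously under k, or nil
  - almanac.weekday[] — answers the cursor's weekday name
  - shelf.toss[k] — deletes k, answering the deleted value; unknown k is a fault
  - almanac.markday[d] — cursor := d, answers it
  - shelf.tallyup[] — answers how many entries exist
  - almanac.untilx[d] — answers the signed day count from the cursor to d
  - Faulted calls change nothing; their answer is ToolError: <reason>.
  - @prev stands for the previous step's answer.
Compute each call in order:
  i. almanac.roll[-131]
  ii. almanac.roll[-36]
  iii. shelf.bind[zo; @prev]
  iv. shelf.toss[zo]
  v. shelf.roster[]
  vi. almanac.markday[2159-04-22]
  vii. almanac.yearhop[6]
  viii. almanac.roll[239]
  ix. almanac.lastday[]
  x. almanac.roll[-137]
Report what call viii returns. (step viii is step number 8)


# 1. almanac.roll(-131) => 2135-04-22
# 2. almanac.roll(-36) => 2135-03-17
# 3. shelf.bind(zo, @prev) => nil
# 4. shelf.toss(zo) => 2135-03-17
# 5. shelf.roster() => []
# 6. almanac.markday(2159-04-22) => 2159-04-22
# 7. almanac.yearhop(6) => 2165-04-22
# 8. almanac.roll(239) => 2165-12-17
# 9. almanac.lastday() => 2165-12-31
# 10. almanac.roll(-137) => 2165-08-16

Answer: 2165-12-17


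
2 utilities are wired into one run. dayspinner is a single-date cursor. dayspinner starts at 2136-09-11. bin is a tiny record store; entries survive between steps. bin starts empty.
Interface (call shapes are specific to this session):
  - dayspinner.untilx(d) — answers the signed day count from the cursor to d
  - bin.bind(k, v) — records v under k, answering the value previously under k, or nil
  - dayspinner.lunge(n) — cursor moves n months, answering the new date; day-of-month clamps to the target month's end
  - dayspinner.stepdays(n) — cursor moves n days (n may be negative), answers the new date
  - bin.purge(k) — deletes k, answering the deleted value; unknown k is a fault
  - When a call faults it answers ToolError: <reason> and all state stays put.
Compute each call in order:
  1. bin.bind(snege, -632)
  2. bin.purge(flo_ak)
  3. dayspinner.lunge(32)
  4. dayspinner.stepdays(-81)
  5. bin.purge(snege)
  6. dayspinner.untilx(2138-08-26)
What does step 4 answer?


Answer: 2139-02-19

Derivation:
# 1. bin.bind(k: snege, v: -632) == nil
# 2. bin.purge(k: flo_ak) == ToolError: no such key flo_ak
# 3. dayspinner.lunge(n: 32) == 2139-05-11
# 4. dayspinner.stepdays(n: -81) == 2139-02-19
# 5. bin.purge(k: snege) == -632
# 6. dayspinner.untilx(d: 2138-08-26) == -177


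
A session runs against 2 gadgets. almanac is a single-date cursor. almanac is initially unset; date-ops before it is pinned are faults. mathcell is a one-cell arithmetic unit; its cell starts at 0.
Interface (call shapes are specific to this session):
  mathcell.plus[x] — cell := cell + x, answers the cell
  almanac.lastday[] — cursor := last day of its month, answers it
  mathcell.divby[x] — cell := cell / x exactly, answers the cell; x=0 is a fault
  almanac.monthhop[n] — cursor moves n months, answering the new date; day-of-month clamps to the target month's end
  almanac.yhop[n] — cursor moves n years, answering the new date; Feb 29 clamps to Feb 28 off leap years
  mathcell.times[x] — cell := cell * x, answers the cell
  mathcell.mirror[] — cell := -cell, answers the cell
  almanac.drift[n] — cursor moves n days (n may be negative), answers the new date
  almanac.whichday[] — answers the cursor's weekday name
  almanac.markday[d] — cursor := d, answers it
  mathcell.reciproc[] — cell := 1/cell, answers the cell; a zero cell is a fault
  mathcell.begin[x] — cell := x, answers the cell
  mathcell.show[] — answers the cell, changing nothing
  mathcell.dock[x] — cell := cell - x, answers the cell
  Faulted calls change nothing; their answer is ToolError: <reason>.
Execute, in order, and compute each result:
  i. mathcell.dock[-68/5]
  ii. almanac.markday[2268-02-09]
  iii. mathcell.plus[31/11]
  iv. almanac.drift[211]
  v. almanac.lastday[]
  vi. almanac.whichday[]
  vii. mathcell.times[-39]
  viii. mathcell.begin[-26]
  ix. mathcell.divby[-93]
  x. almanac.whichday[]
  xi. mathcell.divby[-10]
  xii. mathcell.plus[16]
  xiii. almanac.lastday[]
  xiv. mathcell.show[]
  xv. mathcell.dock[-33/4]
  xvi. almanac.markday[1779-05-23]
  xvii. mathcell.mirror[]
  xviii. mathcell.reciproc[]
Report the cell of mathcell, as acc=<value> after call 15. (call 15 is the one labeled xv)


Answer: acc=45053/1860

Derivation:
==> mathcell.dock(-68/5)
<== 68/5
==> almanac.markday(2268-02-09)
<== 2268-02-09
==> mathcell.plus(31/11)
<== 903/55
==> almanac.drift(211)
<== 2268-09-07
==> almanac.lastday()
<== 2268-09-30
==> almanac.whichday()
<== Wednesday
==> mathcell.times(-39)
<== -35217/55
==> mathcell.begin(-26)
<== -26
==> mathcell.divby(-93)
<== 26/93
==> almanac.whichday()
<== Wednesday
==> mathcell.divby(-10)
<== -13/465
==> mathcell.plus(16)
<== 7427/465
==> almanac.lastday()
<== 2268-09-30
==> mathcell.show()
<== 7427/465
==> mathcell.dock(-33/4)
<== 45053/1860
==> almanac.markday(1779-05-23)
<== 1779-05-23
==> mathcell.mirror()
<== -45053/1860
==> mathcell.reciproc()
<== -1860/45053


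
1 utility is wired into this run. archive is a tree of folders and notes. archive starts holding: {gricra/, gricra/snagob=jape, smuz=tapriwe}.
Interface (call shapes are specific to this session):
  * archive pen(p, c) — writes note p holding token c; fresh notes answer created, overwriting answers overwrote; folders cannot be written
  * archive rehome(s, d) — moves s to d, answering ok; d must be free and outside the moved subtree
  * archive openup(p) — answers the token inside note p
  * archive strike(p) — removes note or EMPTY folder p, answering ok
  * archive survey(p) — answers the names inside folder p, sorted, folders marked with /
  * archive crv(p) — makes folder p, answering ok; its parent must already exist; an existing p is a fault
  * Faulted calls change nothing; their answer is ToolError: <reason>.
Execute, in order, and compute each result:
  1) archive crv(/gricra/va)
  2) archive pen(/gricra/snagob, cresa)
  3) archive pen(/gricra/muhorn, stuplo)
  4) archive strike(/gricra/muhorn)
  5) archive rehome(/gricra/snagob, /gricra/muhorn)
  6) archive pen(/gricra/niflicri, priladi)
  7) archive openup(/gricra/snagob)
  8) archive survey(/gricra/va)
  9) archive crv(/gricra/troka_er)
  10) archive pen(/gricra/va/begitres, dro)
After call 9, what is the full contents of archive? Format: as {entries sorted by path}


·→ archive crv(p: /gricra/va)
·← ok
·→ archive pen(p: /gricra/snagob, c: cresa)
·← overwrote
·→ archive pen(p: /gricra/muhorn, c: stuplo)
·← created
·→ archive strike(p: /gricra/muhorn)
·← ok
·→ archive rehome(s: /gricra/snagob, d: /gricra/muhorn)
·← ok
·→ archive pen(p: /gricra/niflicri, c: priladi)
·← created
·→ archive openup(p: /gricra/snagob)
·← ToolError: not found
·→ archive survey(p: /gricra/va)
·← []
·→ archive crv(p: /gricra/troka_er)
·← ok
·→ archive pen(p: /gricra/va/begitres, c: dro)
·← created

Answer: {gricra/, gricra/muhorn=cresa, gricra/niflicri=priladi, gricra/troka_er/, gricra/va/, smuz=tapriwe}


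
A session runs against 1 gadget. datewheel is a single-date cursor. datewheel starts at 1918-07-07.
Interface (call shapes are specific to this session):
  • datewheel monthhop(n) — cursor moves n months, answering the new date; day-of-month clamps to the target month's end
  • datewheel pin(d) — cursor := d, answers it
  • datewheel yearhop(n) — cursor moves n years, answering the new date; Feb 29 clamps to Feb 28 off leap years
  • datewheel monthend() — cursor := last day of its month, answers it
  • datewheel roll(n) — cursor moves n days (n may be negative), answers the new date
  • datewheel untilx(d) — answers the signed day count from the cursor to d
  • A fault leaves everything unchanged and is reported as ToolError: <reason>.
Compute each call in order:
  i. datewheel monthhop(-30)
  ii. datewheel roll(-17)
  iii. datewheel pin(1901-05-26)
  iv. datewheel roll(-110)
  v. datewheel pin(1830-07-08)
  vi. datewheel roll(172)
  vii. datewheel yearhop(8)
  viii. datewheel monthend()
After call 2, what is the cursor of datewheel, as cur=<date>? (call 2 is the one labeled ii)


Act: datewheel monthhop[n→-30]
Obs: 1916-01-07
Act: datewheel roll[n→-17]
Obs: 1915-12-21
Act: datewheel pin[d→1901-05-26]
Obs: 1901-05-26
Act: datewheel roll[n→-110]
Obs: 1901-02-05
Act: datewheel pin[d→1830-07-08]
Obs: 1830-07-08
Act: datewheel roll[n→172]
Obs: 1830-12-27
Act: datewheel yearhop[n→8]
Obs: 1838-12-27
Act: datewheel monthend[]
Obs: 1838-12-31

Answer: cur=1915-12-21


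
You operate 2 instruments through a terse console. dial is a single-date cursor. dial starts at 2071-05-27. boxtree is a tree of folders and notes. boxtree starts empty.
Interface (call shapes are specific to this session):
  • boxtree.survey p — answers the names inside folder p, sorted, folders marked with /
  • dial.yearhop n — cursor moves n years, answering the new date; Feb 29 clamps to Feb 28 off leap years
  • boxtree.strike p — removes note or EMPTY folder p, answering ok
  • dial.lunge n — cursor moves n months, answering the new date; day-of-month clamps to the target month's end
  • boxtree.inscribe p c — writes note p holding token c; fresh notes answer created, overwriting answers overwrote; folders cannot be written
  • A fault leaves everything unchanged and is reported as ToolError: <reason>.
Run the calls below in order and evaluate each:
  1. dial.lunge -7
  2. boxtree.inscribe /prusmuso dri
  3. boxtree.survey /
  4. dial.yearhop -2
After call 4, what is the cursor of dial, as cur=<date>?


Answer: cur=2068-10-27

Derivation:
>>> lunge n='-7'
:: 2070-10-27
>>> inscribe p='/prusmuso' c='dri'
:: created
>>> survey p='/'
:: [prusmuso]
>>> yearhop n='-2'
:: 2068-10-27


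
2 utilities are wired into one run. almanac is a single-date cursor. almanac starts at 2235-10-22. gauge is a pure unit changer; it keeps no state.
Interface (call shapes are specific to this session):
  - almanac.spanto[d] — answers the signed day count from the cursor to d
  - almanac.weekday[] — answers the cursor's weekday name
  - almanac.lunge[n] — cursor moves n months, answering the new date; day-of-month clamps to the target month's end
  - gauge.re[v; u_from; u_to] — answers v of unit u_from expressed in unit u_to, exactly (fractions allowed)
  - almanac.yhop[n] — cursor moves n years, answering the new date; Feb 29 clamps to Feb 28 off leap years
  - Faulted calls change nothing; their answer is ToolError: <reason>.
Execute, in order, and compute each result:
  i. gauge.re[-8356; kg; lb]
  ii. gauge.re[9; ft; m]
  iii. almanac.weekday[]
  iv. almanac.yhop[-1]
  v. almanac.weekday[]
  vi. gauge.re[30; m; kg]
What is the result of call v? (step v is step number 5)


Answer: Wednesday

Derivation:
·→ re(v→-8356, u_from→kg, u_to→lb)
·← -835600000000/45359237
·→ re(v→9, u_from→ft, u_to→m)
·← 3429/1250
·→ weekday()
·← Thursday
·→ yhop(n→-1)
·← 2234-10-22
·→ weekday()
·← Wednesday
·→ re(v→30, u_from→m, u_to→kg)
·← ToolError: incompatible units


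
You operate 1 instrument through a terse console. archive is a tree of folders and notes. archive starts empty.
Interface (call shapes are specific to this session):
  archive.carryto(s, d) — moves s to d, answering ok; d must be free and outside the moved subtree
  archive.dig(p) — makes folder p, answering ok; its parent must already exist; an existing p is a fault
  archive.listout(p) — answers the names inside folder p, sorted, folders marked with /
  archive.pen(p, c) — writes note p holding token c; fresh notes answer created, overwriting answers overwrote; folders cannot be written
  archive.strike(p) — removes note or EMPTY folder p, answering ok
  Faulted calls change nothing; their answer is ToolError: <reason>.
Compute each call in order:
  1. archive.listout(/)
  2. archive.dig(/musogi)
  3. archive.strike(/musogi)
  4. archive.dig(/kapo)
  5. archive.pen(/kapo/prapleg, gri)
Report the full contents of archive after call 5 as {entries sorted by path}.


Answer: {kapo/, kapo/prapleg=gri}

Derivation:
% archive.listout(p='/') : []
% archive.dig(p='/musogi') : ok
% archive.strike(p='/musogi') : ok
% archive.dig(p='/kapo') : ok
% archive.pen(p='/kapo/prapleg', c='gri') : created


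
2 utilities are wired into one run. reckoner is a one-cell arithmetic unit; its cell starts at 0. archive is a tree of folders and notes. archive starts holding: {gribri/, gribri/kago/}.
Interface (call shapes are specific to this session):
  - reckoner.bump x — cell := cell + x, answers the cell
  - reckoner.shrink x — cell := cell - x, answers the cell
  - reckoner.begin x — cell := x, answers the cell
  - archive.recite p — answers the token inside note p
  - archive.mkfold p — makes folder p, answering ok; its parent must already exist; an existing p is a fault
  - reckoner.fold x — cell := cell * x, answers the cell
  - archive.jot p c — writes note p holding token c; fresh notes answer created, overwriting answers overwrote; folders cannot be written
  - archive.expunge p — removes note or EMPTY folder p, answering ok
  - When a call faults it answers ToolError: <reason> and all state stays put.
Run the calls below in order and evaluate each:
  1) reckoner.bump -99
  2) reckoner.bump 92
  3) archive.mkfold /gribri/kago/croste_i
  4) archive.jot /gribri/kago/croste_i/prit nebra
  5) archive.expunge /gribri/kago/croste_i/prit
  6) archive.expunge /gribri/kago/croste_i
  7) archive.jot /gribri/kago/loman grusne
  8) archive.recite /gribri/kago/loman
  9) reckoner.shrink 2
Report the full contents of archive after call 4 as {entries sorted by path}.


Step: reckoner.bump[x='-99']
Result: -99
Step: reckoner.bump[x='92']
Result: -7
Step: archive.mkfold[p='/gribri/kago/croste_i']
Result: ok
Step: archive.jot[p='/gribri/kago/croste_i/prit'; c='nebra']
Result: created
Step: archive.expunge[p='/gribri/kago/croste_i/prit']
Result: ok
Step: archive.expunge[p='/gribri/kago/croste_i']
Result: ok
Step: archive.jot[p='/gribri/kago/loman'; c='grusne']
Result: created
Step: archive.recite[p='/gribri/kago/loman']
Result: grusne
Step: reckoner.shrink[x='2']
Result: -9

Answer: {gribri/, gribri/kago/, gribri/kago/croste_i/, gribri/kago/croste_i/prit=nebra}


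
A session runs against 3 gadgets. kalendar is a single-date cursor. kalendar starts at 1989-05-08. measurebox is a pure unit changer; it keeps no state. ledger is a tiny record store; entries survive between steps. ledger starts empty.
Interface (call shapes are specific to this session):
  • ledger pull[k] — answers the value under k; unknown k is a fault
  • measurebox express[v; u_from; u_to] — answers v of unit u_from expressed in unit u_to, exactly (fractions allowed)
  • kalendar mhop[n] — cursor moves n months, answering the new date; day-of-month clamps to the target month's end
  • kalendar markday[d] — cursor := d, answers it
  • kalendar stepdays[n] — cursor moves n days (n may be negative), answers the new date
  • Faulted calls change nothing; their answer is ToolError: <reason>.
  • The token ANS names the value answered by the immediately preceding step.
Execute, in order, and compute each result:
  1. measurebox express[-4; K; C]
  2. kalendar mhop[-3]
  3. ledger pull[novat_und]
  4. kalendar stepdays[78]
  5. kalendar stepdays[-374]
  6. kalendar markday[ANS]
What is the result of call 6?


Answer: 1988-04-18

Derivation:
-> measurebox express(v='-4', u_from='K', u_to='C')
<- -5543/20
-> kalendar mhop(n='-3')
<- 1989-02-08
-> ledger pull(k='novat_und')
<- ToolError: no such key novat_und
-> kalendar stepdays(n='78')
<- 1989-04-27
-> kalendar stepdays(n='-374')
<- 1988-04-18
-> kalendar markday(d='ANS')
<- 1988-04-18


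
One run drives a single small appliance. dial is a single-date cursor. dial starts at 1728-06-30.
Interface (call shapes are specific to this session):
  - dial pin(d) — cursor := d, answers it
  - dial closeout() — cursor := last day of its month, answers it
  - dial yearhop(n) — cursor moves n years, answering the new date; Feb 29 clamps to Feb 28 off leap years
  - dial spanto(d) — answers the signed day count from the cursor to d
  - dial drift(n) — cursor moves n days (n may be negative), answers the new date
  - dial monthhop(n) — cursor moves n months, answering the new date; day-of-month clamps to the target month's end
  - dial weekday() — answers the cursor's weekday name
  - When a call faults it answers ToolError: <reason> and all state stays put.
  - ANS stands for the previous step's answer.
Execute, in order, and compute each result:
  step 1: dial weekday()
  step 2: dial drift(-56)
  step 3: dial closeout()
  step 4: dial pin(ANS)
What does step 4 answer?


Answer: 1728-05-31

Derivation:
;; dial weekday() ~> Wednesday
;; dial drift(n='-56') ~> 1728-05-05
;; dial closeout() ~> 1728-05-31
;; dial pin(d='ANS') ~> 1728-05-31


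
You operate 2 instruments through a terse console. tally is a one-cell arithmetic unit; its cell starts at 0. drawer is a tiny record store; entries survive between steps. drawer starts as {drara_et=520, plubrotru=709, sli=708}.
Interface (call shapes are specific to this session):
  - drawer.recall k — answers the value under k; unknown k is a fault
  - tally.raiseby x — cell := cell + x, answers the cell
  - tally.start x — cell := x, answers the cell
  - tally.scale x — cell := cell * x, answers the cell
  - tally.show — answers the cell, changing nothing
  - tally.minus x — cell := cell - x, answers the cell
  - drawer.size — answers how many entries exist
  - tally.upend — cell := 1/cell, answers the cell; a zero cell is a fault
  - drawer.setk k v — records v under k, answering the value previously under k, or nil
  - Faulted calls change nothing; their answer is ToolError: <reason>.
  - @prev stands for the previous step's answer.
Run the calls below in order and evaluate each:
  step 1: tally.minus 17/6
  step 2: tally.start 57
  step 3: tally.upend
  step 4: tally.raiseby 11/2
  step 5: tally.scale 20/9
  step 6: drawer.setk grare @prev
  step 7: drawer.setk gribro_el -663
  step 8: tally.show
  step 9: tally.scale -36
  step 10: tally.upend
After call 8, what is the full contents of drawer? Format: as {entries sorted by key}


;; 1. tally.minus(x=17/6) -> -17/6
;; 2. tally.start(x=57) -> 57
;; 3. tally.upend() -> 1/57
;; 4. tally.raiseby(x=11/2) -> 629/114
;; 5. tally.scale(x=20/9) -> 6290/513
;; 6. drawer.setk(k=grare, v=@prev) -> nil
;; 7. drawer.setk(k=gribro_el, v=-663) -> nil
;; 8. tally.show() -> 6290/513
;; 9. tally.scale(x=-36) -> -25160/57
;; 10. tally.upend() -> -57/25160

Answer: {drara_et=520, grare=6290/513, gribro_el=-663, plubrotru=709, sli=708}


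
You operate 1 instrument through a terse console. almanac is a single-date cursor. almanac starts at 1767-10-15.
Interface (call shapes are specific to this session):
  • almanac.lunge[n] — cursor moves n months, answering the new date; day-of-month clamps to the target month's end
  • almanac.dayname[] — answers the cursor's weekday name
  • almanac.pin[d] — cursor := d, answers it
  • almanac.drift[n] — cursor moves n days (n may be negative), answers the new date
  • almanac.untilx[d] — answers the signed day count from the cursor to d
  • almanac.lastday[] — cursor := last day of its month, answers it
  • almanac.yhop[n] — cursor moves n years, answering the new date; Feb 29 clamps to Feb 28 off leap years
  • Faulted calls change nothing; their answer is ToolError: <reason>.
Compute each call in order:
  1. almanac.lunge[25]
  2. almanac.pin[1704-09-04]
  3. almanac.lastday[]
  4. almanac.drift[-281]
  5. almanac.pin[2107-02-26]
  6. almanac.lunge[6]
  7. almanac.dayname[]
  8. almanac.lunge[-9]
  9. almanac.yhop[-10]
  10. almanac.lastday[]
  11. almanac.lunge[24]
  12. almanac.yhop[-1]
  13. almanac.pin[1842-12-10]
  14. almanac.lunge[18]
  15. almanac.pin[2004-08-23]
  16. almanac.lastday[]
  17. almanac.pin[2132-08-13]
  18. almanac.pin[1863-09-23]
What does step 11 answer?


Answer: 2098-11-30

Derivation:
Act: lunge[n='25']
Obs: 1769-11-15
Act: pin[d='1704-09-04']
Obs: 1704-09-04
Act: lastday[]
Obs: 1704-09-30
Act: drift[n='-281']
Obs: 1703-12-24
Act: pin[d='2107-02-26']
Obs: 2107-02-26
Act: lunge[n='6']
Obs: 2107-08-26
Act: dayname[]
Obs: Friday
Act: lunge[n='-9']
Obs: 2106-11-26
Act: yhop[n='-10']
Obs: 2096-11-26
Act: lastday[]
Obs: 2096-11-30
Act: lunge[n='24']
Obs: 2098-11-30
Act: yhop[n='-1']
Obs: 2097-11-30
Act: pin[d='1842-12-10']
Obs: 1842-12-10
Act: lunge[n='18']
Obs: 1844-06-10
Act: pin[d='2004-08-23']
Obs: 2004-08-23
Act: lastday[]
Obs: 2004-08-31
Act: pin[d='2132-08-13']
Obs: 2132-08-13
Act: pin[d='1863-09-23']
Obs: 1863-09-23


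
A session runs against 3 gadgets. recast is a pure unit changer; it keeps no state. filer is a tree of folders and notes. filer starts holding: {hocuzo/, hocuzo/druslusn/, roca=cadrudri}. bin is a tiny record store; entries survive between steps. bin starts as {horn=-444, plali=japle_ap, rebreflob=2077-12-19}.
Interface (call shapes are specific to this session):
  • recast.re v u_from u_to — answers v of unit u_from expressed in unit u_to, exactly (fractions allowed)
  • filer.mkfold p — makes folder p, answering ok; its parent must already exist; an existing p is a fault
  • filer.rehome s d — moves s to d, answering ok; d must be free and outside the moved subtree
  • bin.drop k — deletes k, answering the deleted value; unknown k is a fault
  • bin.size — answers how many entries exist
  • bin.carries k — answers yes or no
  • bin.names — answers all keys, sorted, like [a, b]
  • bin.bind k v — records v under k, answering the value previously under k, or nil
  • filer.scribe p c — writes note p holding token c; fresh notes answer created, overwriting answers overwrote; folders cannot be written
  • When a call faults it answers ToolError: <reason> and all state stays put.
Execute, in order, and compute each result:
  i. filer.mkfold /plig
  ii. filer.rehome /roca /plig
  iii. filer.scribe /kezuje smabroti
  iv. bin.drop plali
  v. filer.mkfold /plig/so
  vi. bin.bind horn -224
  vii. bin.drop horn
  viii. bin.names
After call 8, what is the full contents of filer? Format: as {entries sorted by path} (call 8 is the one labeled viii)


·→ filer.mkfold(p='/plig')
·← ok
·→ filer.rehome(s='/roca', d='/plig')
·← ToolError: exists
·→ filer.scribe(p='/kezuje', c='smabroti')
·← created
·→ bin.drop(k='plali')
·← japle_ap
·→ filer.mkfold(p='/plig/so')
·← ok
·→ bin.bind(k='horn', v='-224')
·← -444
·→ bin.drop(k='horn')
·← -224
·→ bin.names()
·← [rebreflob]

Answer: {hocuzo/, hocuzo/druslusn/, kezuje=smabroti, plig/, plig/so/, roca=cadrudri}


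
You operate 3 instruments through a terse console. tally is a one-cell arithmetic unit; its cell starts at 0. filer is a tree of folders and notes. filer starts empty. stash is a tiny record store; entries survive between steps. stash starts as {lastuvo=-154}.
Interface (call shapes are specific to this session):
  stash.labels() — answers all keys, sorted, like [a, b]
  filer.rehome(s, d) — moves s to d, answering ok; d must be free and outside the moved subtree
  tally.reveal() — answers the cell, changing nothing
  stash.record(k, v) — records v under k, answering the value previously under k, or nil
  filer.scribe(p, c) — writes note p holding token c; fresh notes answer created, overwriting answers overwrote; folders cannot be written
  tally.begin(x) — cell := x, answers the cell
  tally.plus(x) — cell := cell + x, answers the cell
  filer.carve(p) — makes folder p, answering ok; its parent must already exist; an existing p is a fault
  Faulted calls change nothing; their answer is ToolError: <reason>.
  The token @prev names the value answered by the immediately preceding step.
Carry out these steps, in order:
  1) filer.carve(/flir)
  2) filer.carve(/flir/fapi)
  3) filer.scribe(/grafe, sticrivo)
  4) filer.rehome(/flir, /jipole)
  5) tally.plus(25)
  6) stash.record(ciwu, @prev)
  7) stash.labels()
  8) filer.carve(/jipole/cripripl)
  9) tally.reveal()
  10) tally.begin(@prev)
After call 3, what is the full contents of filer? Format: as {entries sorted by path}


-- carve(p=/flir) : ok
-- carve(p=/flir/fapi) : ok
-- scribe(p=/grafe, c=sticrivo) : created
-- rehome(s=/flir, d=/jipole) : ok
-- plus(x=25) : 25
-- record(k=ciwu, v=@prev) : nil
-- labels() : [ciwu, lastuvo]
-- carve(p=/jipole/cripripl) : ok
-- reveal() : 25
-- begin(x=@prev) : 25

Answer: {flir/, flir/fapi/, grafe=sticrivo}


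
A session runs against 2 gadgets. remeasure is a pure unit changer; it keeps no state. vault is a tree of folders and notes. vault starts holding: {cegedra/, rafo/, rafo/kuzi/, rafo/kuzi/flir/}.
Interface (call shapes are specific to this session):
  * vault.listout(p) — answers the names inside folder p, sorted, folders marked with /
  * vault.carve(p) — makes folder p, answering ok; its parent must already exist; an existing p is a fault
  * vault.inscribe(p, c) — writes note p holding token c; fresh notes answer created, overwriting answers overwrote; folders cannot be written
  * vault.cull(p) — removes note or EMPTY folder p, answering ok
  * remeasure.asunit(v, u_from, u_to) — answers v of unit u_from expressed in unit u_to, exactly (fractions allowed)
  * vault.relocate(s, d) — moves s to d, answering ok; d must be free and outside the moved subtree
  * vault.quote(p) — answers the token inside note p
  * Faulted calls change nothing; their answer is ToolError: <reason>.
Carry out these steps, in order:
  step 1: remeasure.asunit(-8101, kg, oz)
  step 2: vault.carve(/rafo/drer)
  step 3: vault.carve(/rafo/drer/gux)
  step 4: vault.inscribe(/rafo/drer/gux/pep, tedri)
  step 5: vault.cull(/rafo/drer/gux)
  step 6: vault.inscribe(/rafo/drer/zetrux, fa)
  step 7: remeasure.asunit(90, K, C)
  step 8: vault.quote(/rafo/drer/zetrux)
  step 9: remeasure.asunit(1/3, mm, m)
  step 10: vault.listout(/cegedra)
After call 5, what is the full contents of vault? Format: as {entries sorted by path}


;; remeasure.asunit(v='-8101', u_from='kg', u_to='oz') == -12961600000000/45359237
;; vault.carve(p='/rafo/drer') == ok
;; vault.carve(p='/rafo/drer/gux') == ok
;; vault.inscribe(p='/rafo/drer/gux/pep', c='tedri') == created
;; vault.cull(p='/rafo/drer/gux') == ToolError: not empty
;; vault.inscribe(p='/rafo/drer/zetrux', c='fa') == created
;; remeasure.asunit(v='90', u_from='K', u_to='C') == -3663/20
;; vault.quote(p='/rafo/drer/zetrux') == fa
;; remeasure.asunit(v='1/3', u_from='mm', u_to='m') == 1/3000
;; vault.listout(p='/cegedra') == []

Answer: {cegedra/, rafo/, rafo/drer/, rafo/drer/gux/, rafo/drer/gux/pep=tedri, rafo/kuzi/, rafo/kuzi/flir/}


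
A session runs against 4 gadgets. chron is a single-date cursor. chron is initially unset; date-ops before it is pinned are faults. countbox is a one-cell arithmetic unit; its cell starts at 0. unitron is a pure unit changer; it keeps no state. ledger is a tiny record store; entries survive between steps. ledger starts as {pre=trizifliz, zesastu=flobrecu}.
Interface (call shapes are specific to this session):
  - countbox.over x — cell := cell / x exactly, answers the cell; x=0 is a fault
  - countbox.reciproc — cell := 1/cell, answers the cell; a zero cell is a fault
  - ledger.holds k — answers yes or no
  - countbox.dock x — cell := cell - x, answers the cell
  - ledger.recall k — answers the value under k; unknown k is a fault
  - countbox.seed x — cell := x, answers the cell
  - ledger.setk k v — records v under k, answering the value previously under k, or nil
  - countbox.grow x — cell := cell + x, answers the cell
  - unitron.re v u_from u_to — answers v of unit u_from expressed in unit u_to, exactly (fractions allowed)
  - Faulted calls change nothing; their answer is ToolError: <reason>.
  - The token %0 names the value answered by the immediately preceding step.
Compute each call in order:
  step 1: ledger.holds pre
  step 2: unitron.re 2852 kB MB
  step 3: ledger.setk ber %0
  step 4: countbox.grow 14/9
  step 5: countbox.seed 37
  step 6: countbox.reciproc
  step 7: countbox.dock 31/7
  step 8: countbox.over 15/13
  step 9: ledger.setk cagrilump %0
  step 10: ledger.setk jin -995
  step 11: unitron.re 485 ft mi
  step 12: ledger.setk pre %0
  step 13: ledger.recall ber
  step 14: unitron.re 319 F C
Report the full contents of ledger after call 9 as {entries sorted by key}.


Do: holds[k: pre]
See: yes
Do: re[v: 2852; u_from: kB; u_to: MB]
See: 713/250
Do: setk[k: ber; v: %0]
See: nil
Do: grow[x: 14/9]
See: 14/9
Do: seed[x: 37]
See: 37
Do: reciproc[]
See: 1/37
Do: dock[x: 31/7]
See: -1140/259
Do: over[x: 15/13]
See: -988/259
Do: setk[k: cagrilump; v: %0]
See: nil
Do: setk[k: jin; v: -995]
See: nil
Do: re[v: 485; u_from: ft; u_to: mi]
See: 97/1056
Do: setk[k: pre; v: %0]
See: trizifliz
Do: recall[k: ber]
See: 713/250
Do: re[v: 319; u_from: F; u_to: C]
See: 1435/9

Answer: {ber=713/250, cagrilump=-988/259, pre=trizifliz, zesastu=flobrecu}
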